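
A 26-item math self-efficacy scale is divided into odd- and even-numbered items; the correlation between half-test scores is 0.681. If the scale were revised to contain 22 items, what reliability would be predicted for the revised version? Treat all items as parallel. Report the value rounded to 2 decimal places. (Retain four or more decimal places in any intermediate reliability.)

0.78

Full-test reliability from the split-half r: r_full = 2(0.681)/(1 + 0.681) = 0.8102
Length factor from 26 to 22 items: n = 22/26 = 0.8462
r_new = n·r_full / (1 + (n − 1)·r_full) = 0.6856 / 0.8754 ≈ 0.7832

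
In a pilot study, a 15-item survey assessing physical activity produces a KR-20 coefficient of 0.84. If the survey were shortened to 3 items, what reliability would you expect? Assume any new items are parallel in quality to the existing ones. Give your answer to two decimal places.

0.51

n = 3/15 = 0.2
r_new = (0.2 × 0.84) / (1 + (0.2 − 1) × 0.84)
r_new = 0.1680 / 0.3280 ≈ 0.5122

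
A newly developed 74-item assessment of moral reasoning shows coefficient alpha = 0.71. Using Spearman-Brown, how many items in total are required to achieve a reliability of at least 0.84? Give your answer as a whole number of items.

Rearranging the Spearman-Brown formula for n,
n = r_target (1 − r_old) / [ r_old (1 − r_target) ]
n = 0.84(1 − 0.71) / [0.71(1 − 0.84)]
n = 0.2436 / 0.1136 ≈ 2.1444
So the test needs 2.1444 × 74 ≈ 158.69 items; rounding up, 159.

159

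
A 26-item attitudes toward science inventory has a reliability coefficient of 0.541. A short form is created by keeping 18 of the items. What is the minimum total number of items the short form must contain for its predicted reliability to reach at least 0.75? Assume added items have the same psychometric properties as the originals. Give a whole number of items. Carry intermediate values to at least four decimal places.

First, r for the 18-item form: n = 18/26 = 0.6923, so r_18 = 0.6923·0.541/(1 + (0.6923 − 1)·0.541) = 0.4493
Then solve for n' with r_old = 0.4493, r_target = 0.75: n' = 0.75(1 − 0.4493)/[0.4493(1 − 0.75)] = 3.6771
Total items = 3.6771 × 18 = 66.19, rounded up to 67.

67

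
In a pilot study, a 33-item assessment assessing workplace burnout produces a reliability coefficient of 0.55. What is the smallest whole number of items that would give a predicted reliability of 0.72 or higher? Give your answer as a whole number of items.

n = [0.72 × 0.45] / [0.55 × 0.28]
  = 0.3240 / 0.1540 = 2.1039
2.1039 × 33 = 69.43 → 70 items

70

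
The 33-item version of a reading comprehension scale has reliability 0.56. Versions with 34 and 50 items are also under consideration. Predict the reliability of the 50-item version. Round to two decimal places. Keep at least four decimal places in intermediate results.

Only the ratio of lengths matters: n = 50/33 = 1.5152
r_{50} = n·r / (1 + (n − 1)·r) = 0.8485 / 1.2885 ≈ 0.6585

0.66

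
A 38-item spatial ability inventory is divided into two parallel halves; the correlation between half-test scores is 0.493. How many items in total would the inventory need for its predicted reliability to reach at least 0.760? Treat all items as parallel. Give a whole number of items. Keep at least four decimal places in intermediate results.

62

Corrected full-test reliability: r_full = 2 × 0.493 / (1 + 0.493) ≈ 0.6604
n = r_tgt(1 − r_full) / [r_full(1 − r_tgt)] = 0.760 × 0.3396 / (0.6604 × 0.240) ≈ 1.6284
Required items = 1.6284 × 38 = 61.88, so 62 items.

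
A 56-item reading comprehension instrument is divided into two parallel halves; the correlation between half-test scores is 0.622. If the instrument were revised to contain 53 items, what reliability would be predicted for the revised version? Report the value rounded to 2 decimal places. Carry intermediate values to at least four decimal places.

First correct the split-half correlation to full-test reliability: r_full = 2 × 0.622 / (1 + 0.622) ≈ 0.7670
Length factor from 56 to 53 items: n = 53/56 = 0.9464
r_new = n·r_full / (1 + (n − 1)·r_full) = 0.7259 / 0.9589 ≈ 0.7570

0.76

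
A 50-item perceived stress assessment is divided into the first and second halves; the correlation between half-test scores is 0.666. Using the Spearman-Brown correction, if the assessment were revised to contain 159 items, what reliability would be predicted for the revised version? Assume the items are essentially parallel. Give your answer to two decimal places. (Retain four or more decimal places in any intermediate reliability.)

Spearman-Brown correction (n = 2): r_full = 2·0.666/(1 + 0.666) = 0.7995
Then adjust to 159 items: n = 159/50 = 3.1800
r_new = n·r_full / (1 + (n − 1)·r_full) = 2.5424 / 2.7429 ≈ 0.9269

0.93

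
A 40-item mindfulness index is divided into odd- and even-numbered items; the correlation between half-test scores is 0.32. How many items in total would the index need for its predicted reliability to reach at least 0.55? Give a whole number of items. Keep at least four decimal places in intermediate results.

52

r_full = 2(0.32)/(1 + 0.32) = 0.4848
Solve Spearman-Brown for n: n = 0.55(1 − 0.4848) / [0.4848(1 − 0.55)] = 1.2989
Required items = 1.2989 × 40 = 51.96, so 52 items.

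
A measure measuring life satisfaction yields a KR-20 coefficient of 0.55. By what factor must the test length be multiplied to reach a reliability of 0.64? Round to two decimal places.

n = 0.64 × (1 − 0.55) / [ 0.55 × (1 − 0.64) ]
n = 0.2880 / 0.1980 ≈ 1.4545

1.45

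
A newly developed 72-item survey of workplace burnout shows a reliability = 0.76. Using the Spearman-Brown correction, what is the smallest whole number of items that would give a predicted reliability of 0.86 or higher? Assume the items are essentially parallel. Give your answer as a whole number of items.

140

n = 0.86 × (1 − 0.76) / [ 0.76 × (1 − 0.86) ]
n = 0.2064 / 0.1064 ≈ 1.9398
Items needed = n × 72 = 1.9398 × 72 ≈ 139.67 → round up to 140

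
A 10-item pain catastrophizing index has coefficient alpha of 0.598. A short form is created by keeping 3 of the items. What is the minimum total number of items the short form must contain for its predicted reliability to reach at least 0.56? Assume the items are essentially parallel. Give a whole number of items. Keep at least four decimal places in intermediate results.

First, r for the 3-item form: n = 3/10 = 0.3000, so r_3 = 0.3000·0.598/(1 + (0.3000 − 1)·0.598) = 0.3086
Then solve for n' with r_old = 0.3086, r_target = 0.56: n' = 0.56(1 − 0.3086)/[0.3086(1 − 0.56)] = 2.8515
Items = 2.8515 × 3 ≈ 8.55 → 9

9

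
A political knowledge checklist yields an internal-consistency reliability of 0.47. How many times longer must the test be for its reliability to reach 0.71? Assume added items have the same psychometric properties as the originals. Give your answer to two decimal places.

n = [0.71 × 0.53] / [0.47 × 0.29]
  = 0.3763 / 0.1363 = 2.7608

2.76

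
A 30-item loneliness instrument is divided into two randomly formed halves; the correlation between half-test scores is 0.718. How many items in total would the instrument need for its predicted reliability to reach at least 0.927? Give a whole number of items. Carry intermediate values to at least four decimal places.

r_full = 2(0.718)/(1 + 0.718) = 0.8359
n = r_tgt(1 − r_full) / [r_full(1 − r_tgt)] = 0.927 × 0.1641 / (0.8359 × 0.073) ≈ 2.4929
Required items = 2.4929 × 30 = 74.79, so 75 items.

75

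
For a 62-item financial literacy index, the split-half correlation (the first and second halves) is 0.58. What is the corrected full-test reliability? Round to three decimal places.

0.734

Apply the Spearman-Brown correction with n = 2:
r_full = 2r_hh / (1 + r_hh) = 2 × 0.58 / (1 + 0.58)
       = 1.1600 / 1.5800 = 0.7342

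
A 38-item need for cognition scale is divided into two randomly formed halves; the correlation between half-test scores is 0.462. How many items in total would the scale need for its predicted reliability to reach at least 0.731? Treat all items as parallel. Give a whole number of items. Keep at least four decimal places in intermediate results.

61

Corrected full-test reliability: r_full = 2 × 0.462 / (1 + 0.462) ≈ 0.6320
n = r_tgt(1 − r_full) / [r_full(1 − r_tgt)] = 0.731 × 0.3680 / (0.6320 × 0.269) ≈ 1.5823
Required items = 1.5823 × 38 = 60.13, so 61 items.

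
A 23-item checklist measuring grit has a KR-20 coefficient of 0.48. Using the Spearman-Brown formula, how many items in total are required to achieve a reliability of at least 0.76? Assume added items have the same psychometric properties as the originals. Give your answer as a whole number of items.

79

n = 0.76 × (1 − 0.48) / [ 0.48 × (1 − 0.76) ]
  = 0.3952 / 0.1152 = 3.4306
3.4306 × 23 = 78.90 → 79 items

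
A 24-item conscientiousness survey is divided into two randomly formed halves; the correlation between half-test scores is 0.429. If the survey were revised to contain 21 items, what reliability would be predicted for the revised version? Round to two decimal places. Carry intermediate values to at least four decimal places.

Full-test reliability from the split-half r: r_full = 2(0.429)/(1 + 0.429) = 0.6004
Then adjust to 21 items: n = 21/24 = 0.8750
r_new = n·r_full / (1 + (n − 1)·r_full) = 0.5253 / 0.9249 ≈ 0.5680

0.57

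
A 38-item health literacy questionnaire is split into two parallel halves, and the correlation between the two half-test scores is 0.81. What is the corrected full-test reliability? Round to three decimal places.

Each half is half the length of the full test, so the full test is n = 2 times a half.
r_full = 2r_hh / (1 + r_hh) = 2 × 0.81 / (1 + 0.81)
r_full = 1.6200 / 1.8100 ≈ 0.8950

0.895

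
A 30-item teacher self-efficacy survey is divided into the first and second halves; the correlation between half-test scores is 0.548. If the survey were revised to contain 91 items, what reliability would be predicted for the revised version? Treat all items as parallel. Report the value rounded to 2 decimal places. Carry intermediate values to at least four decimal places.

0.88

Spearman-Brown correction (n = 2): r_full = 2·0.548/(1 + 0.548) = 0.7080
Length factor from 30 to 91 items: n = 91/30 = 3.0333
r_new = n·r_full / (1 + (n − 1)·r_full) = 2.1476 / 2.4396 ≈ 0.8803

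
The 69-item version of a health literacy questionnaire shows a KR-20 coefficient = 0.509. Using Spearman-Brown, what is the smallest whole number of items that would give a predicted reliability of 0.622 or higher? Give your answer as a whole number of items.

n = 0.622(1 − 0.509) / [0.509(1 − 0.622)]
n = 0.305402 / 0.192402 ≈ 1.5873
Items needed = n × 69 = 1.5873 × 69 ≈ 109.52 → round up to 110

110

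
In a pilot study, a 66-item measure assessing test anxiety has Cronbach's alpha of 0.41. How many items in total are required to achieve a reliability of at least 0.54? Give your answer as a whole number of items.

112

Spearman-Brown solved for the length factor n:
n = r*(1 − r) / [ r (1 − r*) ]
n = 0.54(1 − 0.41) / [0.41(1 − 0.54)]
  = 0.3186 / 0.1886 = 1.6893
So the test needs 1.6893 × 66 ≈ 111.49 items; rounding up, 112.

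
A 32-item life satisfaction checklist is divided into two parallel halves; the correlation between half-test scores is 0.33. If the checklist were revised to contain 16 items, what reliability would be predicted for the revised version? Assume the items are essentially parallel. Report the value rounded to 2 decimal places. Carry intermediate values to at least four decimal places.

First correct the split-half correlation to full-test reliability: r_full = 2 × 0.33 / (1 + 0.33) ≈ 0.4962
Then adjust to 16 items: n = 16/32 = 0.5000
r_new = n·r_full / (1 + (n − 1)·r_full) = 0.2481 / 0.7519 ≈ 0.3300

0.33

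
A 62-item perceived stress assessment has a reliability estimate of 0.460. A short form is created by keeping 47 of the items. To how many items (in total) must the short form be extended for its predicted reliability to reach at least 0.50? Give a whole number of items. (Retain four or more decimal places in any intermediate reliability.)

73

First, r for the 47-item form: n = 47/62 = 0.7581, so r_47 = 0.7581·0.460/(1 + (0.7581 − 1)·0.460) = 0.3924
Then solve for n' with r_old = 0.3924, r_target = 0.50: n' = 0.50(1 − 0.3924)/[0.3924(1 − 0.50)] = 1.5484
Total items = 1.5484 × 47 = 72.77, rounded up to 73.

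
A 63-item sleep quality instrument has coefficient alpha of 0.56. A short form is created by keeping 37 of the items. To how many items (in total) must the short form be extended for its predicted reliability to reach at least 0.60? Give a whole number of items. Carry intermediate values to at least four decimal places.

75

Short-form reliability: n = 37/63 = 0.5873; r_37 = n·r/(1+(n−1)r) ≈ 0.4277
Length factor from the short form to reach 0.60: n' = 0.60(1 − 0.4277) / [0.4277(1 − 0.60)] ≈ 2.0071
Total items = 2.0071 × 37 = 74.26, rounded up to 75.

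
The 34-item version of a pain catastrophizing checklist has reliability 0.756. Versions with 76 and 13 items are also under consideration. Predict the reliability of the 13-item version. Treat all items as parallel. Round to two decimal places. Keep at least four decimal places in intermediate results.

0.54

Only the ratio of lengths matters: n = 13/34 = 0.3824
r_{13} = n·r / (1 + (n − 1)·r) = 0.2891 / 0.5331 ≈ 0.5423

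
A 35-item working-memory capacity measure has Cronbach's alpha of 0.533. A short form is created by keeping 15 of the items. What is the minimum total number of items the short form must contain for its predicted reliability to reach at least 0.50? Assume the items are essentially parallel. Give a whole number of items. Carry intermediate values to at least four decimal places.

31

Short-form reliability: n = 15/35 = 0.4286; r_15 = n·r/(1+(n−1)r) ≈ 0.3285
Then solve for n' with r_old = 0.3285, r_target = 0.50: n' = 0.50(1 − 0.3285)/[0.3285(1 − 0.50)] = 2.0441
Total items = 2.0441 × 15 = 30.66, rounded up to 31.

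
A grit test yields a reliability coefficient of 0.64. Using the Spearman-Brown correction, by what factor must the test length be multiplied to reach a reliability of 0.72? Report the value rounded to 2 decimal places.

n = [0.72 × 0.36] / [0.64 × 0.28]
n = 0.2592 / 0.1792 ≈ 1.4464

1.45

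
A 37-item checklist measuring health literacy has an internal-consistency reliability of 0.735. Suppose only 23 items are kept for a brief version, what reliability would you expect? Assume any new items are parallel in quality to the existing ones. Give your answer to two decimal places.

0.63

Length ratio n = 23/37 = 0.6216
r_new = (0.6216 × 0.735) / (1 + (0.6216 − 1) × 0.735)
     = 0.4569 / 0.7219 = 0.6329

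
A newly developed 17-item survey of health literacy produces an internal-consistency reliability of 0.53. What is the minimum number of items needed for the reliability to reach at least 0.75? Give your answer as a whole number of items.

n = 0.75(1 − 0.53) / [0.53(1 − 0.75)]
  = 0.3525 / 0.1325 = 2.6604
2.6604 × 17 = 45.23 → 46 items

46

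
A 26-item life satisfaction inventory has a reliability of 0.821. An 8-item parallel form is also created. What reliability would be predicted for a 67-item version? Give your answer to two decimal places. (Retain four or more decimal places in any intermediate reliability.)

0.92

The 8-item form is not needed; work directly from the 26-item form with n = 67/26 = 2.5769.
r_{67} = n·r / (1 + (n − 1)·r) = 2.1156 / 2.2946 ≈ 0.9220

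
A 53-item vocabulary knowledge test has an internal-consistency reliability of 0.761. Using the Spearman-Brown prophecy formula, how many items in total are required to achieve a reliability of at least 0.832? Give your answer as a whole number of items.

83

Spearman-Brown solved for the length factor n:
n = r_target (1 − r_old) / [ r_old (1 − r_target) ]
n = 0.832(1 − 0.761) / [0.761(1 − 0.832)]
  = 0.198848 / 0.127848 = 1.5553
So the test needs 1.5553 × 53 ≈ 82.43 items; rounding up, 83.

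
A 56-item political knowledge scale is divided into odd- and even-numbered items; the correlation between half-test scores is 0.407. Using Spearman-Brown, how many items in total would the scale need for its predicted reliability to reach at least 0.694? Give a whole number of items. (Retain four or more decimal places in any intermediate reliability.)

93

r_full = 2(0.407)/(1 + 0.407) = 0.5785
Solve Spearman-Brown for n: n = 0.694(1 − 0.5785) / [0.5785(1 − 0.694)] = 1.6525
Items = 1.6525 × 56 ≈ 92.54 → 93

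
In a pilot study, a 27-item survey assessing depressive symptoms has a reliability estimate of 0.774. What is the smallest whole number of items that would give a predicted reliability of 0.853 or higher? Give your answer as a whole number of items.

n = 0.853 × (1 − 0.774) / [ 0.774 × (1 − 0.853) ]
  = 0.192778 / 0.113778 = 1.6943
So the test needs 1.6943 × 27 ≈ 45.75 items; rounding up, 46.

46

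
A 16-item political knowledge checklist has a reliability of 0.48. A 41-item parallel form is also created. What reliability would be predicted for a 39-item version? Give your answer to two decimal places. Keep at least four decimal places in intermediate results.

0.69

The 41-item form is not needed; work directly from the 16-item form with n = 39/16 = 2.4375.
r_{39} = n·r / (1 + (n − 1)·r) = 1.1700 / 1.6900 ≈ 0.6923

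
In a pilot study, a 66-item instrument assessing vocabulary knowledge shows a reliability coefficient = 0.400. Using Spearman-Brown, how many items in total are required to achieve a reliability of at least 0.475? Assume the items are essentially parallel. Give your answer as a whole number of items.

90

Rearranging the Spearman-Brown formula for n,
n = r*(1 − r) / [ r (1 − r*) ]
n = 0.475 × (1 − 0.400) / [ 0.400 × (1 − 0.475) ]
  = 0.285000 / 0.210000 = 1.3571
So the test needs 1.3571 × 66 ≈ 89.57 items; rounding up, 90.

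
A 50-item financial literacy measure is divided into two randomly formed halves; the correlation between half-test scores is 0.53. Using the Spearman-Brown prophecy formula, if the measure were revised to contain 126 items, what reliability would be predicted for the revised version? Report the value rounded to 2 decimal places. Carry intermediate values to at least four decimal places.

0.85

Full-test reliability from the split-half r: r_full = 2(0.53)/(1 + 0.53) = 0.6928
Length factor from 50 to 126 items: n = 126/50 = 2.5200
r_new = n·r_full / (1 + (n − 1)·r_full) = 1.7459 / 2.0531 ≈ 0.8504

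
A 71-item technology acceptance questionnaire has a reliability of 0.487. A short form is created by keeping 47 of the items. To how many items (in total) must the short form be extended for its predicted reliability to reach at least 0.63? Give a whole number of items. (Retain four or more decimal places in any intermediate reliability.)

128

Short-form reliability: n = 47/71 = 0.6620; r_47 = n·r/(1+(n−1)r) ≈ 0.3859
Length factor from the short form to reach 0.63: n' = 0.63(1 − 0.3859) / [0.3859(1 − 0.63)] ≈ 2.7096
Items = 2.7096 × 47 ≈ 127.35 → 128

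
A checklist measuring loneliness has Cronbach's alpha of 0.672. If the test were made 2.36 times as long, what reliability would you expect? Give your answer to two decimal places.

r_new = (2.36 × 0.672) / (1 + (2.36 − 1) × 0.672)
     = 1.5859 / 1.9139 = 0.8286

0.83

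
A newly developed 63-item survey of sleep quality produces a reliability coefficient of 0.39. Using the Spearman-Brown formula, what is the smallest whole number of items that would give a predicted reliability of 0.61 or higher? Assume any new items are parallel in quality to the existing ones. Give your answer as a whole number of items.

Invert Spearman-Brown to solve for n:
n = r_target (1 − r_old) / [ r_old (1 − r_target) ]
n = [0.61 × 0.61] / [0.39 × 0.39]
  = 0.3721 / 0.1521 = 2.4464
2.4464 × 63 = 154.12 → 155 items

155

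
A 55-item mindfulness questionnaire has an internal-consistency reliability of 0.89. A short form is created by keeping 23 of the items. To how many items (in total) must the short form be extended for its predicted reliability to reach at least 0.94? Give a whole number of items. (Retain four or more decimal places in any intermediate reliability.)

107

First, r for the 23-item form: n = 23/55 = 0.4182, so r_23 = 0.4182·0.89/(1 + (0.4182 − 1)·0.89) = 0.7719
Then solve for n' with r_old = 0.7719, r_target = 0.94: n' = 0.94(1 − 0.7719)/[0.7719(1 − 0.94)] = 4.6296
Items = 4.6296 × 23 ≈ 106.48 → 107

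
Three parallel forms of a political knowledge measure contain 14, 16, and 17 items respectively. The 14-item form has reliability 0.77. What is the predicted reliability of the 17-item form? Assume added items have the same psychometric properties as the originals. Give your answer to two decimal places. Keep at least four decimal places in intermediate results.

The 16-item form is not needed; work directly from the 14-item form with n = 17/14 = 1.2143.
r_{17} = n·r / (1 + (n − 1)·r) = 0.9350 / 1.1650 ≈ 0.8026

0.80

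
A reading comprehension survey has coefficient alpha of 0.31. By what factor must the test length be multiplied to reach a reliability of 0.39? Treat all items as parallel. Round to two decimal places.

1.42

n = 0.39 × (1 − 0.31) / [ 0.31 × (1 − 0.39) ]
n = 0.2691 / 0.1891 ≈ 1.4231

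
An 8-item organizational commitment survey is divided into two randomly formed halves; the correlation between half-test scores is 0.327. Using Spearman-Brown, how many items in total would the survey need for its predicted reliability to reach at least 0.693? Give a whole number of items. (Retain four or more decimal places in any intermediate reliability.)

19

r_full = 2(0.327)/(1 + 0.327) = 0.4928
n = r_tgt(1 − r_full) / [r_full(1 − r_tgt)] = 0.693 × 0.5072 / (0.4928 × 0.307) ≈ 2.3233
Required items = 2.3233 × 8 = 18.59, so 19 items.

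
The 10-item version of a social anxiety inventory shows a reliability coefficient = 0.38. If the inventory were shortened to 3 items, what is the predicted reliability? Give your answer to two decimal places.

0.16

n = 3/10 = 0.3
Apply the Spearman-Brown prophecy formula, r' = nr / [1 + (n − 1)r]:
r_new = (0.3 × 0.38) / (1 + (0.3 − 1) × 0.38)
     = 0.1140 / 0.7340 = 0.1553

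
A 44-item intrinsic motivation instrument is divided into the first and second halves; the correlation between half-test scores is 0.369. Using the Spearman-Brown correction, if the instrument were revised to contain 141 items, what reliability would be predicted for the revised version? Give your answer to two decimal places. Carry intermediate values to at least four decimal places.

Full-test reliability from the split-half r: r_full = 2(0.369)/(1 + 0.369) = 0.5391
Length factor from 44 to 141 items: n = 141/44 = 3.2045
r_new = n·r_full / (1 + (n − 1)·r_full) = 1.7275 / 2.1884 ≈ 0.7894

0.79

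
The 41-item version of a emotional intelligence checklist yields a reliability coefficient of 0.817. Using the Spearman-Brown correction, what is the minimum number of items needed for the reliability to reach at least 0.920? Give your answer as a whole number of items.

Spearman-Brown solved for the length factor n:
n = r*(1 − r) / [ r (1 − r*) ]
n = 0.920 × (1 − 0.817) / [ 0.817 × (1 − 0.920) ]
n = 0.168360 / 0.065360 ≈ 2.5759
2.5759 × 41 = 105.61 → 106 items

106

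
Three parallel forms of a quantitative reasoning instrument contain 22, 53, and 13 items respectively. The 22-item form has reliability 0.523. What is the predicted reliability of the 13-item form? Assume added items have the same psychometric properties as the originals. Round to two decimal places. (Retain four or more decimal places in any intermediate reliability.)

Only the ratio of lengths matters: n = 13/22 = 0.5909
r_{13} = n·r / (1 + (n − 1)·r) = 0.3090 / 0.7860 ≈ 0.3931

0.39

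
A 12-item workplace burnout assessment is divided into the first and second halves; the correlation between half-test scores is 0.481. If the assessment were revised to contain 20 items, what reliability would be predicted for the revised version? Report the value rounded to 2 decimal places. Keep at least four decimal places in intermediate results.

0.76

Spearman-Brown correction (n = 2): r_full = 2·0.481/(1 + 0.481) = 0.6496
Then adjust to 20 items: n = 20/12 = 1.6667
r_new = n·r_full / (1 + (n − 1)·r_full) = 1.0827 / 1.4331 ≈ 0.7555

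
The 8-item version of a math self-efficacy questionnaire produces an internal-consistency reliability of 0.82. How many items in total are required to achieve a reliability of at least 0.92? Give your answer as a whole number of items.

Spearman-Brown solved for the length factor n:
n = r*(1 − r) / [ r (1 − r*) ]
n = 0.92 × (1 − 0.82) / [ 0.82 × (1 − 0.92) ]
  = 0.1656 / 0.0656 = 2.5244
So the test needs 2.5244 × 8 ≈ 20.20 items; rounding up, 21.

21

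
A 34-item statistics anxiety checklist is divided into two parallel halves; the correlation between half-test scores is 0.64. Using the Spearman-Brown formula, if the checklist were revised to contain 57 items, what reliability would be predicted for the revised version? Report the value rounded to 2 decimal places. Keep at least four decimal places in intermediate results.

0.86

Spearman-Brown correction (n = 2): r_full = 2·0.64/(1 + 0.64) = 0.7805
Then adjust to 57 items: n = 57/34 = 1.6765
r_new = n·r_full / (1 + (n − 1)·r_full) = 1.3085 / 1.5280 ≈ 0.8563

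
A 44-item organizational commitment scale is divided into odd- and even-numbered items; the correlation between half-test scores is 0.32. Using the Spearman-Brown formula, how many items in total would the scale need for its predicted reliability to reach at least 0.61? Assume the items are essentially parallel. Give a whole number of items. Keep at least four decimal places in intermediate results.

Corrected full-test reliability: r_full = 2 × 0.32 / (1 + 0.32) ≈ 0.4848
n = r_tgt(1 − r_full) / [r_full(1 − r_tgt)] = 0.61 × 0.5152 / (0.4848 × 0.39) ≈ 1.6622
Required items = 1.6622 × 44 = 73.14, so 74 items.

74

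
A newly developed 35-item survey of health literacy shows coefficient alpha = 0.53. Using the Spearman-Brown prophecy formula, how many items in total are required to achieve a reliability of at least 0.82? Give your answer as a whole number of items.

Invert Spearman-Brown to solve for n:
n = r*(1 − r) / [ r (1 − r*) ]
n = [0.82 × 0.47] / [0.53 × 0.18]
  = 0.3854 / 0.0954 = 4.0398
Items needed = n × 35 = 4.0398 × 35 ≈ 141.39 → round up to 142

142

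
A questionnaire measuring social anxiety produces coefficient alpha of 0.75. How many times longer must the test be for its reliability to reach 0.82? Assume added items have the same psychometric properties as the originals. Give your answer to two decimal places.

Invert Spearman-Brown to solve for n:
n = r_target (1 − r_old) / [ r_old (1 − r_target) ]
n = 0.82(1 − 0.75) / [0.75(1 − 0.82)]
  = 0.2050 / 0.1350 = 1.5185

1.52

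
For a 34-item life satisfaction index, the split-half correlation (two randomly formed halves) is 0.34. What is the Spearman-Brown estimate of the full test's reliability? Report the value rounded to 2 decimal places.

0.51

Apply the Spearman-Brown correction with n = 2:
r_full = 2r_hh / (1 + r_hh) = 2 × 0.34 / (1 + 0.34)
       = 0.6800 / 1.3400 = 0.5075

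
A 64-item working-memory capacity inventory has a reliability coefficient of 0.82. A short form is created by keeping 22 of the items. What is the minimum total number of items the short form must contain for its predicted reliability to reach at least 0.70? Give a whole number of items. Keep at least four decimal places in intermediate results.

33

First, r for the 22-item form: n = 22/64 = 0.3438, so r_22 = 0.3438·0.82/(1 + (0.3438 − 1)·0.82) = 0.6103
Length factor from the short form to reach 0.70: n' = 0.70(1 − 0.6103) / [0.6103(1 − 0.70)] ≈ 1.4899
Items = 1.4899 × 22 ≈ 32.78 → 33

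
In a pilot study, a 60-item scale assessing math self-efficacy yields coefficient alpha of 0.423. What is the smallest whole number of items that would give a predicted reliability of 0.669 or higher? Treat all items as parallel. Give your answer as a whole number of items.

Invert Spearman-Brown to solve for n:
n = r_target (1 − r_old) / [ r_old (1 − r_target) ]
n = 0.669 × (1 − 0.423) / [ 0.423 × (1 − 0.669) ]
  = 0.386013 / 0.140013 = 2.7570
So the test needs 2.7570 × 60 ≈ 165.42 items; rounding up, 166.

166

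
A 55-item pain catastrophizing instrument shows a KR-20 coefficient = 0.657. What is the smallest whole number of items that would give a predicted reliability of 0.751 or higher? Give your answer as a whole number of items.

n = 0.751(1 − 0.657) / [0.657(1 − 0.751)]
n = 0.257593 / 0.163593 ≈ 1.5746
So the test needs 1.5746 × 55 ≈ 86.60 items; rounding up, 87.

87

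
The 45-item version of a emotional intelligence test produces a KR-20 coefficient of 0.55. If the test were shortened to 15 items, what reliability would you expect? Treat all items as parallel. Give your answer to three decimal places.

0.289

The new length is 15/45 = 0.3333 times the old.
r_new = (0.3333 × 0.55) / (1 + (0.3333 − 1) × 0.55)
     = 0.1833 / 0.6333 = 0.2894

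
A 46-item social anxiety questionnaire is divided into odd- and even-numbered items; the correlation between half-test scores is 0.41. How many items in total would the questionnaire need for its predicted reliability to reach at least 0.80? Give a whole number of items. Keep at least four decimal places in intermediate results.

Corrected full-test reliability: r_full = 2 × 0.41 / (1 + 0.41) ≈ 0.5816
Solve Spearman-Brown for n: n = 0.80(1 − 0.5816) / [0.5816(1 − 0.80)] = 2.8776
Items = 2.8776 × 46 ≈ 132.37 → 133

133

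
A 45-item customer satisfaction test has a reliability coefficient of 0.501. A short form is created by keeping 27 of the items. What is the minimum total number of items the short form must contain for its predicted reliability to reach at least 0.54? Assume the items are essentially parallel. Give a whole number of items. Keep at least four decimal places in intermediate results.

53

First, r for the 27-item form: n = 27/45 = 0.6000, so r_27 = 0.6000·0.501/(1 + (0.6000 − 1)·0.501) = 0.3759
Length factor from the short form to reach 0.54: n' = 0.54(1 − 0.3759) / [0.3759(1 − 0.54)] ≈ 1.9490
Total items = 1.9490 × 27 = 52.62, rounded up to 53.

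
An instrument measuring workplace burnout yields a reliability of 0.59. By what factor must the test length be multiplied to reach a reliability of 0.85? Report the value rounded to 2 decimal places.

3.94

Spearman-Brown solved for the length factor n:
n = r_target (1 − r_old) / [ r_old (1 − r_target) ]
n = 0.85 × (1 − 0.59) / [ 0.59 × (1 − 0.85) ]
n = 0.3485 / 0.0885 ≈ 3.9379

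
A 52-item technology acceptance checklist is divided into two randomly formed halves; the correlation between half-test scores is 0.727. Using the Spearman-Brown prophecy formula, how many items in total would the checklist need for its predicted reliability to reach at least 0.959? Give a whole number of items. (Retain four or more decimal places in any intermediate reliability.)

229

r_full = 2(0.727)/(1 + 0.727) = 0.8419
n = r_tgt(1 − r_full) / [r_full(1 − r_tgt)] = 0.959 × 0.1581 / (0.8419 × 0.041) ≈ 4.3924
Items = 4.3924 × 52 ≈ 228.40 → 229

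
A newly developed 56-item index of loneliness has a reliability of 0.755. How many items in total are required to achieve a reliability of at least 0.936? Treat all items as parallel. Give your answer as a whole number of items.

n = 0.936(1 − 0.755) / [0.755(1 − 0.936)]
n = 0.229320 / 0.048320 ≈ 4.7459
4.7459 × 56 = 265.77 → 266 items

266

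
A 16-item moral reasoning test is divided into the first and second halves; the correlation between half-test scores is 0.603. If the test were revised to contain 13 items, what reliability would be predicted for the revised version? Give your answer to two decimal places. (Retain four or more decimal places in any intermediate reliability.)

0.71

First correct the split-half correlation to full-test reliability: r_full = 2 × 0.603 / (1 + 0.603) ≈ 0.7523
Length factor from 16 to 13 items: n = 13/16 = 0.8125
r_new = n·r_full / (1 + (n − 1)·r_full) = 0.6112 / 0.8589 ≈ 0.7116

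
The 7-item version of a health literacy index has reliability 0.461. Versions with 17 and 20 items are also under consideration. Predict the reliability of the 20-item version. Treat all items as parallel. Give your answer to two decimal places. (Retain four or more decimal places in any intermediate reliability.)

0.71

The 17-item form is not needed; work directly from the 7-item form with n = 20/7 = 2.8571.
r_{20} = n·r / (1 + (n − 1)·r) = 1.3171 / 1.8561 ≈ 0.7096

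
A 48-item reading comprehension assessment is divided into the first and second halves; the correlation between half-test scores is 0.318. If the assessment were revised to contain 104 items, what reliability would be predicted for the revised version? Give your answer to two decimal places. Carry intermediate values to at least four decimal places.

Spearman-Brown correction (n = 2): r_full = 2·0.318/(1 + 0.318) = 0.4825
Then adjust to 104 items: n = 104/48 = 2.1667
r_new = n·r_full / (1 + (n − 1)·r_full) = 1.0454 / 1.5629 ≈ 0.6689

0.67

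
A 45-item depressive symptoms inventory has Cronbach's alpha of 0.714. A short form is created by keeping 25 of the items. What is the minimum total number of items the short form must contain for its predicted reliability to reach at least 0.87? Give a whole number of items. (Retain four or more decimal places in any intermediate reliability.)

Short-form reliability: n = 25/45 = 0.5556; r_25 = n·r/(1+(n−1)r) ≈ 0.5811
Length factor from the short form to reach 0.87: n' = 0.87(1 − 0.5811) / [0.5811(1 − 0.87)] ≈ 4.8243
Total items = 4.8243 × 25 = 120.61, rounded up to 121.

121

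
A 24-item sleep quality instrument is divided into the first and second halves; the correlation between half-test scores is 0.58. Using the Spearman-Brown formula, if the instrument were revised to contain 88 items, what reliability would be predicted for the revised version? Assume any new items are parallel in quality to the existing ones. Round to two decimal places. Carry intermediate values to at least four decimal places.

0.91

First correct the split-half correlation to full-test reliability: r_full = 2 × 0.58 / (1 + 0.58) ≈ 0.7342
Length factor from 24 to 88 items: n = 88/24 = 3.6667
r_new = n·r_full / (1 + (n − 1)·r_full) = 2.6921 / 2.9579 ≈ 0.9101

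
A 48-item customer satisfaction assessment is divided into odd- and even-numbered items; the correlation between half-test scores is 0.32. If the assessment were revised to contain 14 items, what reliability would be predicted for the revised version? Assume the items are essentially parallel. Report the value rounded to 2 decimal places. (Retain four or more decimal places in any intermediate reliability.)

Full-test reliability from the split-half r: r_full = 2(0.32)/(1 + 0.32) = 0.4848
Length factor from 48 to 14 items: n = 14/48 = 0.2917
r_new = n·r_full / (1 + (n − 1)·r_full) = 0.1414 / 0.6566 ≈ 0.2154

0.22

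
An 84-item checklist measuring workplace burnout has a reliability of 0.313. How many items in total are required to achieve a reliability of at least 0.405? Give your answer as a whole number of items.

126

Spearman-Brown solved for the length factor n:
n = r_target (1 − r_old) / [ r_old (1 − r_target) ]
n = 0.405 × (1 − 0.313) / [ 0.313 × (1 − 0.405) ]
  = 0.278235 / 0.186235 = 1.4940
Items needed = n × 84 = 1.4940 × 84 ≈ 125.50 → round up to 126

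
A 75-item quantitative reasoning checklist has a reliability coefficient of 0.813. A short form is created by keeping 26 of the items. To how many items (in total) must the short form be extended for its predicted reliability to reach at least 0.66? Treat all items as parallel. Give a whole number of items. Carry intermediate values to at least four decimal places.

34

Short-form reliability: n = 26/75 = 0.3467; r_26 = n·r/(1+(n−1)r) ≈ 0.6012
Length factor from the short form to reach 0.66: n' = 0.66(1 − 0.6012) / [0.6012(1 − 0.66)] ≈ 1.2877
Total items = 1.2877 × 26 = 33.48, rounded up to 34.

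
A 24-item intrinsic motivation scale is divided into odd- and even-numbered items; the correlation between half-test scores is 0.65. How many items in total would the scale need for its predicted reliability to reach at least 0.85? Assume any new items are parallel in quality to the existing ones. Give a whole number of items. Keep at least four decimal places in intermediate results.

37

Corrected full-test reliability: r_full = 2 × 0.65 / (1 + 0.65) ≈ 0.7879
Solve Spearman-Brown for n: n = 0.85(1 − 0.7879) / [0.7879(1 − 0.85)] = 1.5254
Items = 1.5254 × 24 ≈ 36.61 → 37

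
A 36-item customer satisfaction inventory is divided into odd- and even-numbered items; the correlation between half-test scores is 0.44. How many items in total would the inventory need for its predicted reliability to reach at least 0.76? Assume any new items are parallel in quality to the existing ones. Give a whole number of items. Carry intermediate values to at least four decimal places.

Corrected full-test reliability: r_full = 2 × 0.44 / (1 + 0.44) ≈ 0.6111
Solve Spearman-Brown for n: n = 0.76(1 − 0.6111) / [0.6111(1 − 0.76)] = 2.0152
Items = 2.0152 × 36 ≈ 72.55 → 73

73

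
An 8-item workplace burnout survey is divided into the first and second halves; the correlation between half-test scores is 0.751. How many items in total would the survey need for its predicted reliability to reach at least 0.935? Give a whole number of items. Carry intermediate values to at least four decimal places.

20

Corrected full-test reliability: r_full = 2 × 0.751 / (1 + 0.751) ≈ 0.8578
Solve Spearman-Brown for n: n = 0.935(1 − 0.8578) / [0.8578(1 − 0.935)] = 2.3846
Items = 2.3846 × 8 ≈ 19.08 → 20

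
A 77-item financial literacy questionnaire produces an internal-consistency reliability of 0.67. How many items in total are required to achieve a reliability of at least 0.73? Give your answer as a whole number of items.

Invert Spearman-Brown to solve for n:
n = r*(1 − r) / [ r (1 − r*) ]
n = 0.73(1 − 0.67) / [0.67(1 − 0.73)]
  = 0.2409 / 0.1809 = 1.3317
1.3317 × 77 = 102.54 → 103 items

103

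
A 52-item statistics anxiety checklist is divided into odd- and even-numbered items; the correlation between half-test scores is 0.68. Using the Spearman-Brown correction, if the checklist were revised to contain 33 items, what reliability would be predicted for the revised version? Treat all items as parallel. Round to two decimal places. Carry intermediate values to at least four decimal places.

0.73

First correct the split-half correlation to full-test reliability: r_full = 2 × 0.68 / (1 + 0.68) ≈ 0.8095
Length factor from 52 to 33 items: n = 33/52 = 0.6346
r_new = n·r_full / (1 + (n − 1)·r_full) = 0.5137 / 0.7042 ≈ 0.7295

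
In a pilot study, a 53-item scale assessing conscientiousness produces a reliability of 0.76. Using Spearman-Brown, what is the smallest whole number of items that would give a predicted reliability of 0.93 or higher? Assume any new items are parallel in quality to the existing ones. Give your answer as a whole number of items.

223

Rearranging the Spearman-Brown formula for n,
n = r*(1 − r) / [ r (1 − r*) ]
n = [0.93 × 0.24] / [0.76 × 0.07]
n = 0.2232 / 0.0532 ≈ 4.1955
4.1955 × 53 = 222.36 → 223 items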